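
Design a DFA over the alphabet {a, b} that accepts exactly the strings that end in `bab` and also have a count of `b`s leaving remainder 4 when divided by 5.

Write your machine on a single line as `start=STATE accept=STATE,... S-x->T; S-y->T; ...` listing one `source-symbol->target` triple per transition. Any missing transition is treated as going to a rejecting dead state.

start=q0; accept=q7; q0-a->q0; q0-b->q1; q1-a->q1; q1-b->q2; q2-a->q2; q2-b->q3; q3-a->q4; q3-b->q5; q4-a->q6; q4-b->q7; q5-a->q5; q5-b->q0; q6-a->q6; q6-b->q5; q7-a->q5; q7-b->q0

Handle the two conditions separately and then intersect. The first has 4 states tracking how much of the suffix `bab` has currently been matched; the second has 5 states tracking the count of `b`s modulo 5. A product state is a pair (one from each), accepting exactly when both do. Minimizing collapses redundant product states.
        a   b  
>  q0   q0  q1 
   q1   q1  q2 
   q2   q2  q3 
   q3   q4  q5 
   q4   q6  q7 
   q5   q5  q0 
   q6   q6  q5 
 * q7   q5  q0 
(> = start, * = accepting)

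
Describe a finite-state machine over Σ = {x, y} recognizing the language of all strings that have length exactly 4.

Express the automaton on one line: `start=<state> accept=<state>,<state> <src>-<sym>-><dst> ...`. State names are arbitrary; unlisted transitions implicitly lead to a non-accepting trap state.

Count input length up to 5: every symbol moves from s0 toward s5, which means 'more than 4' and absorbs. Accept from {s4}.
A 6-state machine:
        x   y  
>  s0   s1  s1 
   s1   s2  s2 
   s2   s3  s3 
   s3   s4  s4 
 * s4   s5  s5 
   s5   s5  s5 
(> = start, * = accepting)

start=s0 accept=s4 s0-x->s1 s0-y->s1 s1-x->s2 s1-y->s2 s2-x->s3 s2-y->s3 s3-x->s4 s3-y->s4 s4-x->s5 s4-y->s5 s5-x->s5 s5-y->s5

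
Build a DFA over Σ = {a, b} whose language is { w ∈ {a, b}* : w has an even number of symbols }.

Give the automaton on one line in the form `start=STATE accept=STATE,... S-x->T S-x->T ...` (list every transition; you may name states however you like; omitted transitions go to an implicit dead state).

start=q0 accept=q0 q0-a->q1 q0-b->q1 q1-a->q0 q1-b->q0

Only the length mod 2 matters, so use a 2-cycle: from any state, every input symbol moves to the next state, wrapping q1 back to q0. Mark q0 accepting.
        a   b  
>* q0   q1  q1 
   q1   q0  q0 
(> = start, * = accepting)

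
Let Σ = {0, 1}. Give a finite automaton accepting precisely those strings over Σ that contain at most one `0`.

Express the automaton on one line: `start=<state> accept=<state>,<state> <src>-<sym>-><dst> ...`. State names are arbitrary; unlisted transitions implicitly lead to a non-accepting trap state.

start=s0 accept=s0,s1 s0-0->s1 s0-1->s0 s1-0->s2 s1-1->s1 s2-0->s2 s2-1->s2

Count `0`s, saturating at 2: state s0 means no `0` yet, s1 means one `0` seen, s2 means more than one. Each `0` increments (capped at s2); other symbols loop. Accept from {s0, s1}.
3 states suffice.
        0   1  
>* s0   s1  s0 
 * s1   s2  s1 
   s2   s2  s2 
(> = start, * = accepting)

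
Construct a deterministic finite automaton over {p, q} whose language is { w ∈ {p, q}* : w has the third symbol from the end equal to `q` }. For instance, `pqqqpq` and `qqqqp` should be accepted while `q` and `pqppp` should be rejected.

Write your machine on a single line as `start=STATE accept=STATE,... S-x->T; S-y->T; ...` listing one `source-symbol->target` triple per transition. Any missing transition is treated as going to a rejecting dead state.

Because acceptance depends on a position counted from the end, the machine has to buffer the most recent 3 symbols. Make each state the string of the last up-to-3 symbols read; on input `x` shift the window left and append `x`. Accept when the buffered window has length 3 and begins with `q`.
          p    q  
>  S0     S1   S2 
   S1     S3   S4 
   S2     S5   S6 
   S3     S7   S8 
   S4     S9  S10 
   S5    S11  S12 
   S6    S13  S14 
   S7     S7   S8 
   S8     S9  S10 
   S9    S11  S12 
   S10   S13  S14 
 * S11    S7   S8 
 * S12    S9  S10 
 * S13   S11  S12 
 * S14   S13  S14 
(> = start, * = accepting)

start=S0; accept=S11,S12,S13,S14; S0-p->S1; S0-q->S2; S1-p->S3; S1-q->S4; S2-p->S5; S2-q->S6; S3-p->S7; S3-q->S8; S4-p->S9; S4-q->S10; S5-p->S11; S5-q->S12; S6-p->S13; S6-q->S14; S7-p->S7; S7-q->S8; S8-p->S9; S8-q->S10; S9-p->S11; S9-q->S12; S10-p->S13; S10-q->S14; S11-p->S7; S11-q->S8; S12-p->S9; S12-q->S10; S13-p->S11; S13-q->S12; S14-p->S13; S14-q->S14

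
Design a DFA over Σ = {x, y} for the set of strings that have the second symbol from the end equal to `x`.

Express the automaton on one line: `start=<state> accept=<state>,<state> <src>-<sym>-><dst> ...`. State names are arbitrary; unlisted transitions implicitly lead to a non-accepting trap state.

Because acceptance depends on a position counted from the end, the machine has to buffer the most recent 2 symbols. Make each state the string of the last up-to-2 symbols read; on input `x` shift the window left and append `x`. Accept when the buffered window has length 2 and begins with `x`.
A 7-state machine:
        x   y  
>  q0   q1  q2 
   q1   q3  q4 
   q2   q5  q6 
 * q3   q3  q4 
 * q4   q5  q6 
   q5   q3  q4 
   q6   q5  q6 
(> = start, * = accepting)

start=q0 accept=q3,q4 q0-x->q1 q0-y->q2 q1-x->q3 q1-y->q4 q2-x->q5 q2-y->q6 q3-x->q3 q3-y->q4 q4-x->q5 q4-y->q6 q5-x->q3 q5-y->q4 q6-x->q5 q6-y->q6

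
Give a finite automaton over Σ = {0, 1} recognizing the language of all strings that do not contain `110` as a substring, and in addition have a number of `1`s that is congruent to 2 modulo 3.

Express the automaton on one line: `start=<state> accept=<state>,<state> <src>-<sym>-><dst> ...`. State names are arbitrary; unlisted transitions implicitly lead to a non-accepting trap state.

Run two small machines in parallel and take their product. One (4 states) tracks partial matches of the forbidden pattern `110`; the other (3 states) tracks the count of `1`s modulo 3. Each combined state is a pair, one component from each; accept when both components accept. After merging equivalent states the machine shrinks.
10 states suffice.
        0   1  
>  S0   S0  S1 
   S1   S2  S3 
   S2   S2  S4 
 * S3   S5  S6 
 * S4   S7  S6 
   S5   S5  S5 
   S6   S5  S8 
 * S7   S7  S9 
   S8   S5  S3 
   S9   S0  S8 
(> = start, * = accepting)

start=S0 accept=S3,S4,S7 S0-0->S0 S0-1->S1 S1-0->S2 S1-1->S3 S2-0->S2 S2-1->S4 S3-0->S5 S3-1->S6 S4-0->S7 S4-1->S6 S5-0->S5 S5-1->S5 S6-0->S5 S6-1->S8 S7-0->S7 S7-1->S9 S8-0->S5 S8-1->S3 S9-0->S0 S9-1->S8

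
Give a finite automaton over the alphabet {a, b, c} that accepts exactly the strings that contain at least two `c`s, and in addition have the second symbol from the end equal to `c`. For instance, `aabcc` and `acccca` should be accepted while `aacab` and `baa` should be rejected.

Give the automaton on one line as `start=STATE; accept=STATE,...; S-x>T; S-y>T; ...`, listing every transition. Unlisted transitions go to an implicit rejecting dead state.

Build one automaton per condition and run them in lockstep. One (4 states) tracks the count of `c`s, saturating at 3; the other (13 states) tracks the last 2 symbols read. Each combined state is a pair, one component from each; accept when both components accept. Minimizing collapses redundant product states.
A 6-state machine:
        a   b   c  
>  S0   S0  S0  S1 
   S1   S2  S2  S3 
   S2   S2  S2  S4 
 * S3   S5  S5  S3 
   S4   S5  S5  S3 
 * S5   S2  S2  S4 
(> = start, * = accepting)

start=S0; accept=S3,S5; S0-a>S0; S0-b>S0; S0-c>S1; S1-a>S2; S1-b>S2; S1-c>S3; S2-a>S2; S2-b>S2; S2-c>S4; S3-a>S5; S3-b>S5; S3-c>S3; S4-a>S5; S4-b>S5; S4-c>S3; S5-a>S2; S5-b>S2; S5-c>S4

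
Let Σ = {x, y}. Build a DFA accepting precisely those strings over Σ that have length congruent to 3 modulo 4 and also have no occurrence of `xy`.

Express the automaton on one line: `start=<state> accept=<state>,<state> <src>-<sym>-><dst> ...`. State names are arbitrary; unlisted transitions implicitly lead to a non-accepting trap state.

start=S0 accept=S6,S8 S0-x->S1 S0-y->S2 S1-x->S3 S1-y->S4 S2-x->S3 S2-y->S5 S3-x->S6 S3-y->S7 S4-x->S7 S4-y->S7 S5-x->S6 S5-y->S8 S6-x->S9 S6-y->S10 S7-x->S10 S7-y->S10 S8-x->S9 S8-y->S0 S9-x->S1 S9-y->S11 S10-x->S11 S10-y->S11 S11-x->S4 S11-y->S4

Handle the two conditions separately and then intersect. One (4 states) tracks the input length modulo 4; the other (3 states) tracks partial matches of the forbidden pattern `xy`. Each combined state is a pair, one component from each; accept when both components accept.
With 12 states:
          x    y  
>  S0     S1   S2 
   S1     S3   S4 
   S2     S3   S5 
   S3     S6   S7 
   S4     S7   S7 
   S5     S6   S8 
 * S6     S9  S10 
   S7    S10  S10 
 * S8     S9   S0 
   S9     S1  S11 
   S10   S11  S11 
   S11    S4   S4 
(> = start, * = accepting)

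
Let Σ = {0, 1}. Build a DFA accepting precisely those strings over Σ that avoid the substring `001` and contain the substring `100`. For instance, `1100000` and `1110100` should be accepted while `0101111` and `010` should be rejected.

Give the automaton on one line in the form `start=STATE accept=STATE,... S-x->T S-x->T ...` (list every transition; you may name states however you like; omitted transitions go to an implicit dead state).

Run two small machines in parallel and take their product. The first has 4 states tracking partial matches of the forbidden pattern `001`; the second has 4 states tracking whether and how much of `100` has been seen. A product state is a pair (one from each), accepting exactly when both do.
9 states suffice.
        0   1  
>  q0   q1  q2 
   q1   q3  q2 
   q2   q4  q2 
   q3   q3  q5 
   q4   q6  q2 
   q5   q7  q5 
 * q6   q6  q8 
   q7   q8  q5 
   q8   q8  q8 
(> = start, * = accepting)

start=q0 accept=q6 q0-0->q1 q0-1->q2 q1-0->q3 q1-1->q2 q2-0->q4 q2-1->q2 q3-0->q3 q3-1->q5 q4-0->q6 q4-1->q2 q5-0->q7 q5-1->q5 q6-0->q6 q6-1->q8 q7-0->q8 q7-1->q5 q8-0->q8 q8-1->q8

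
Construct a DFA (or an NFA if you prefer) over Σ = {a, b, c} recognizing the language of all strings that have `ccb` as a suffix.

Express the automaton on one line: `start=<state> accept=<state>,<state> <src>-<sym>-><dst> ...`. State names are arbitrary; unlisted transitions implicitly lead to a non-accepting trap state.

Remember how much of `ccb` the current input suffix matches. State s0 means no match yet; s1 means the last symbol is `c`; s2 means the last 2 symbols are `cc`; s3 means the last 3 symbols are `ccb`. Only s3 accepts. On a mismatch, fall back to the longest proper suffix that is still a prefix of `ccb`.
With 4 states:
        a   b   c  
>  s0   s0  s0  s1 
   s1   s0  s0  s2 
   s2   s0  s3  s2 
 * s3   s0  s0  s1 
(> = start, * = accepting)

start=s0 accept=s3 s0-a->s0 s0-b->s0 s0-c->s1 s1-a->s0 s1-b->s0 s1-c->s2 s2-a->s0 s2-b->s3 s2-c->s2 s3-a->s0 s3-b->s0 s3-c->s1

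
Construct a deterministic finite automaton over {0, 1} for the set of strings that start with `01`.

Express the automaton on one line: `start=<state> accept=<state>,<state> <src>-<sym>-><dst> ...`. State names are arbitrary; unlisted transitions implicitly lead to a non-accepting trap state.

Check the first 2 symbols one by one: s0 through s1 record how many have matched `01` so far; any wrong symbol goes to the dead state s3. After all 2 match we enter the accepting sink s2.
4 states suffice.
        0   1  
>  s0   s1  s3 
   s1   s3  s2 
 * s2   s2  s2 
   s3   s3  s3 
(> = start, * = accepting)

start=s0 accept=s2 s0-0->s1 s0-1->s3 s1-0->s3 s1-1->s2 s2-0->s2 s2-1->s2 s3-0->s3 s3-1->s3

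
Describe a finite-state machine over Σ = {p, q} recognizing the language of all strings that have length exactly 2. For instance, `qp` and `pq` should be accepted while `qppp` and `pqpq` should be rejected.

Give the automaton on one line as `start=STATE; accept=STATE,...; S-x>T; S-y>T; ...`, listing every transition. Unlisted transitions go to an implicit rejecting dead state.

start=A; accept=C; A-p>B; A-q>B; B-p>C; B-q>C; C-p>D; C-q>D; D-p>D; D-q>D

Count input length up to 3: every symbol moves from A toward D, which means 'more than 2' and absorbs. Accept from {C}.
4 states suffice.
       p  q 
>  A   B  B 
   B   C  C 
 * C   D  D 
   D   D  D 
(> = start, * = accepting)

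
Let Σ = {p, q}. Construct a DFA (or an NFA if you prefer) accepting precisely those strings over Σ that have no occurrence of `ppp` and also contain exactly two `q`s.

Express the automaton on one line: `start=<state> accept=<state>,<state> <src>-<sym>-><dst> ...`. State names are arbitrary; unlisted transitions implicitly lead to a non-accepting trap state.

start=S0 accept=S5,S8,S11 S0-p->S1 S0-q->S2 S1-p->S3 S1-q->S2 S2-p->S4 S2-q->S5 S3-p->S6 S3-q->S2 S4-p->S7 S4-q->S5 S5-p->S8 S5-q->S9 S6-p->S6 S6-q->S10 S7-p->S10 S7-q->S5 S8-p->S11 S8-q->S9 S9-p->S12 S9-q->S9 S10-p->S10 S10-q->S13 S11-p->S13 S11-q->S9 S12-p->S14 S12-q->S9 S13-p->S13 S13-q->S15 S14-p->S15 S14-q->S9 S15-p->S15 S15-q->S15

Handle the two conditions separately and then intersect. One (4 states) tracks partial matches of the forbidden pattern `ppp`; the other (4 states) tracks the count of `q`s, saturating at 3. Each combined state is a pair, one component from each; accept when both components accept.
16 states suffice.
          p    q  
>  S0     S1   S2 
   S1     S3   S2 
   S2     S4   S5 
   S3     S6   S2 
   S4     S7   S5 
 * S5     S8   S9 
   S6     S6  S10 
   S7    S10   S5 
 * S8    S11   S9 
   S9    S12   S9 
   S10   S10  S13 
 * S11   S13   S9 
   S12   S14   S9 
   S13   S13  S15 
   S14   S15   S9 
   S15   S15  S15 
(> = start, * = accepting)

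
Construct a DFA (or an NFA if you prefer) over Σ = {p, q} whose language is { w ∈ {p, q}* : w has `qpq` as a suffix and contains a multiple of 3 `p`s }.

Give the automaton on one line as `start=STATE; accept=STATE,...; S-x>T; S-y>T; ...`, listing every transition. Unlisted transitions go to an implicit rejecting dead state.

Build one automaton per condition and run them in lockstep. One (4 states) tracks how much of the suffix `qpq` has currently been matched; the other (3 states) tracks the count of `p`s modulo 3. Each combined state is a pair, one component from each; accept when both components accept. After merging equivalent states the machine shrinks.
With 6 states:
        p   q  
>  s0   s1  s0 
   s1   s2  s1 
   s2   s0  s3 
   s3   s4  s3 
   s4   s1  s5 
 * s5   s1  s0 
(> = start, * = accepting)

start=s0; accept=s5; s0-p>s1; s0-q>s0; s1-p>s2; s1-q>s1; s2-p>s0; s2-q>s3; s3-p>s4; s3-q>s3; s4-p>s1; s4-q>s5; s5-p>s1; s5-q>s0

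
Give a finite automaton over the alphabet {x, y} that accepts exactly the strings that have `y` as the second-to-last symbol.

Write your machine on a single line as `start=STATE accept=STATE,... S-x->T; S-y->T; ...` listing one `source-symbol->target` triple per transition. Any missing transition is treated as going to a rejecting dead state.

start=q0; accept=q5,q6; q0-x->q1; q0-y->q2; q1-x->q3; q1-y->q4; q2-x->q5; q2-y->q6; q3-x->q3; q3-y->q4; q4-x->q5; q4-y->q6; q5-x->q3; q5-y->q4; q6-x->q5; q6-y->q6

A DFA must remember the last 2 symbols (since which symbol is second-to-last isn't known until the input ends). Use one state per possible window of the last ≤2 symbols; accept from those whose window starts with `y`.
With 7 states:
        x   y  
>  q0   q1  q2 
   q1   q3  q4 
   q2   q5  q6 
   q3   q3  q4 
   q4   q5  q6 
 * q5   q3  q4 
 * q6   q5  q6 
(> = start, * = accepting)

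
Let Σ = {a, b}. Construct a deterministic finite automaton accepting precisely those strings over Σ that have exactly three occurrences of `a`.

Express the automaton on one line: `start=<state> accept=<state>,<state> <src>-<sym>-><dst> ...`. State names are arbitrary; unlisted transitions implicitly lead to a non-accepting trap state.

Count `a`s, saturating at 4: states S0 through S3 mean 0 through 3 `a`s seen; S4 means more than 3. Each `a` increments (capped at S4); other symbols loop. Accept from {S3}.
5 states suffice.
        a   b  
>  S0   S1  S0 
   S1   S2  S1 
   S2   S3  S2 
 * S3   S4  S3 
   S4   S4  S4 
(> = start, * = accepting)

start=S0 accept=S3 S0-a->S1 S0-b->S0 S1-a->S2 S1-b->S1 S2-a->S3 S2-b->S2 S3-a->S4 S3-b->S3 S4-a->S4 S4-b->S4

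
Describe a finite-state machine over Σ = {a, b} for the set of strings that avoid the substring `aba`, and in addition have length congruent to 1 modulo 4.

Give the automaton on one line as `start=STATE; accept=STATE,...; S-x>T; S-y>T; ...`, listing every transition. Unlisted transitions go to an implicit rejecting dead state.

start=q0; accept=q1,q2,q13; q0-a>q1; q0-b>q2; q1-a>q3; q1-b>q4; q2-a>q3; q2-b>q5; q3-a>q6; q3-b>q7; q4-a>q8; q4-b>q9; q5-a>q6; q5-b>q9; q6-a>q10; q6-b>q11; q7-a>q12; q7-b>q0; q8-a>q12; q8-b>q12; q9-a>q10; q9-b>q0; q10-a>q1; q10-b>q13; q11-a>q14; q11-b>q2; q12-a>q14; q12-b>q14; q13-a>q15; q13-b>q5; q14-a>q15; q14-b>q15; q15-a>q8; q15-b>q8

Handle the two conditions separately and then intersect. One (4 states) tracks partial matches of the forbidden pattern `aba`; the other (4 states) tracks the input length modulo 4. Each combined state is a pair, one component from each; accept when both components accept.
With 16 states:
          a    b  
>  q0     q1   q2 
 * q1     q3   q4 
 * q2     q3   q5 
   q3     q6   q7 
   q4     q8   q9 
   q5     q6   q9 
   q6    q10  q11 
   q7    q12   q0 
   q8    q12  q12 
   q9    q10   q0 
   q10    q1  q13 
   q11   q14   q2 
   q12   q14  q14 
 * q13   q15   q5 
   q14   q15  q15 
   q15    q8   q8 
(> = start, * = accepting)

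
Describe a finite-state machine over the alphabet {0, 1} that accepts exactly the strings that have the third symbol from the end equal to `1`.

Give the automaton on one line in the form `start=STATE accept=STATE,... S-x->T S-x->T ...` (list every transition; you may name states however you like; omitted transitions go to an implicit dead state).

start=S0 accept=S11,S12,S13,S14 S0-0->S1 S0-1->S2 S1-0->S3 S1-1->S4 S2-0->S5 S2-1->S6 S3-0->S7 S3-1->S8 S4-0->S9 S4-1->S10 S5-0->S11 S5-1->S12 S6-0->S13 S6-1->S14 S7-0->S7 S7-1->S8 S8-0->S9 S8-1->S10 S9-0->S11 S9-1->S12 S10-0->S13 S10-1->S14 S11-0->S7 S11-1->S8 S12-0->S9 S12-1->S10 S13-0->S11 S13-1->S12 S14-0->S13 S14-1->S14

A DFA must remember the last 3 symbols (since which symbol is third-to-last isn't known until the input ends). Use one state per possible window of the last ≤3 symbols; accept from those whose window starts with `1`.
With 15 states:
          0    1  
>  S0     S1   S2 
   S1     S3   S4 
   S2     S5   S6 
   S3     S7   S8 
   S4     S9  S10 
   S5    S11  S12 
   S6    S13  S14 
   S7     S7   S8 
   S8     S9  S10 
   S9    S11  S12 
   S10   S13  S14 
 * S11    S7   S8 
 * S12    S9  S10 
 * S13   S11  S12 
 * S14   S13  S14 
(> = start, * = accepting)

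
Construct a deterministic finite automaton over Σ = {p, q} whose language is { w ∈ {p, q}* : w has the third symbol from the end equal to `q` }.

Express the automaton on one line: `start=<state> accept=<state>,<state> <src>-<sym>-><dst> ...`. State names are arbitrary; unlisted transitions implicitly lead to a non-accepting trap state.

A DFA must remember the last 3 symbols (since which symbol is third-to-last isn't known until the input ends). Use one state per possible window of the last ≤3 symbols; accept from those whose window starts with `q`.
15 states suffice.
       p  q 
>  A   B  C 
   B   D  E 
   C   F  G 
   D   H  I 
   E   J  K 
   F   L  M 
   G   N  O 
   H   H  I 
   I   J  K 
   J   L  M 
   K   N  O 
 * L   H  I 
 * M   J  K 
 * N   L  M 
 * O   N  O 
(> = start, * = accepting)

start=A accept=L,M,N,O A-p->B A-q->C B-p->D B-q->E C-p->F C-q->G D-p->H D-q->I E-p->J E-q->K F-p->L F-q->M G-p->N G-q->O H-p->H H-q->I I-p->J I-q->K J-p->L J-q->M K-p->N K-q->O L-p->H L-q->I M-p->J M-q->K N-p->L N-q->M O-p->N O-q->O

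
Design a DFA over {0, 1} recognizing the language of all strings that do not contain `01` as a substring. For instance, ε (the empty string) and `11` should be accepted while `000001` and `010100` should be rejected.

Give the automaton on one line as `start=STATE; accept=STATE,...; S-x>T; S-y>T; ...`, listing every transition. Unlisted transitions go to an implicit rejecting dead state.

start=q0; accept=q0,q1; q0-0>q1; q0-1>q0; q1-0>q1; q1-1>q2; q2-0>q2; q2-1>q2

This is the complement of 'contains `01`'. Use the same substring-matching states — q0 through q2 holding how much of `01` has just been matched — but flip the accepting set: everything except the trap q2 accepts.
With 3 states:
        0   1  
>* q0   q1  q0 
 * q1   q1  q2 
   q2   q2  q2 
(> = start, * = accepting)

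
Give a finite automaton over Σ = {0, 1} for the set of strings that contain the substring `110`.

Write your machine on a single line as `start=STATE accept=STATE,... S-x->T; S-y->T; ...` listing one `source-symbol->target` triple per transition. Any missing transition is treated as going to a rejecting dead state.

States S0..S2 record the length of the longest prefix of `110` that matches the current input suffix. Reaching S3 means `110` has been seen, and we stay there forever. Accept from S3.
        0   1  
>  S0   S0  S1 
   S1   S0  S2 
   S2   S3  S2 
 * S3   S3  S3 
(> = start, * = accepting)

start=S0; accept=S3; S0-0->S0; S0-1->S1; S1-0->S0; S1-1->S2; S2-0->S3; S2-1->S2; S3-0->S3; S3-1->S3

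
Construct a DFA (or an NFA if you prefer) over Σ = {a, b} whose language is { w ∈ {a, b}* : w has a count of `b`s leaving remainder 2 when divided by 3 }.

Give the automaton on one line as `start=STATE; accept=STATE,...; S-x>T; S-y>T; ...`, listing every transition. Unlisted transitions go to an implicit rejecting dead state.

start=s0; accept=s2; s0-a>s0; s0-b>s1; s1-a>s1; s1-b>s2; s2-a>s2; s2-b>s0

Keep the running count of `b`s modulo 3: each `b` advances along the cycle s0 → s1 → s2 → s0 while other symbols loop. Accept at s2.
With 3 states:
        a   b  
>  s0   s0  s1 
   s1   s1  s2 
 * s2   s2  s0 
(> = start, * = accepting)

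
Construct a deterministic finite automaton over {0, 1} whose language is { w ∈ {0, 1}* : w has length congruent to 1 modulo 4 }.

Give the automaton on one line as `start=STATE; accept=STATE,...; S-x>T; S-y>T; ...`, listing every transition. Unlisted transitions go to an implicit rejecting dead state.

start=s0; accept=s1; s0-0>s1; s0-1>s1; s1-0>s2; s1-1>s2; s2-0>s3; s2-1>s3; s3-0>s0; s3-1>s0

Only the length mod 4 matters, so use a 4-cycle: from any state, every input symbol moves to the next state, wrapping s3 back to s0. Mark s1 accepting.
        0   1  
>  s0   s1  s1 
 * s1   s2  s2 
   s2   s3  s3 
   s3   s0  s0 
(> = start, * = accepting)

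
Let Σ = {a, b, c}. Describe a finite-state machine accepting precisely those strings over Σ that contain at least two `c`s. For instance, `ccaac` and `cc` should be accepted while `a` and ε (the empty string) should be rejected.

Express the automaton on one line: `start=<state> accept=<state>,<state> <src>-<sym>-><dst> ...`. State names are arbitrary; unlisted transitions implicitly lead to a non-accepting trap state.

Only the number of `c`s matters, and only up to 3. Make a chain q0 → q1 → q2 → q3 advanced by each `c` (with q3 absorbing); every other symbol self-loops. The accepting set is {q2, q3}.
With 4 states:
        a   b   c  
>  q0   q0  q0  q1 
   q1   q1  q1  q2 
 * q2   q2  q2  q3 
 * q3   q3  q3  q3 
(> = start, * = accepting)

start=q0 accept=q2,q3 q0-a->q0 q0-b->q0 q0-c->q1 q1-a->q1 q1-b->q1 q1-c->q2 q2-a->q2 q2-b->q2 q2-c->q3 q3-a->q3 q3-b->q3 q3-c->q3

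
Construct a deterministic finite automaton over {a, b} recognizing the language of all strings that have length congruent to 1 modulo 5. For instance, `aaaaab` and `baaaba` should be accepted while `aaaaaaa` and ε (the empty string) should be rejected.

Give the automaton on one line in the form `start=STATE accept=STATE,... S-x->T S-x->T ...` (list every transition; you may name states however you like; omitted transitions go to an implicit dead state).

Only the length mod 5 matters, so use a 5-cycle: from any state, every input symbol moves to the next state, wrapping q4 back to q0. Mark q1 accepting.
With 5 states:
        a   b  
>  q0   q1  q1 
 * q1   q2  q2 
   q2   q3  q3 
   q3   q4  q4 
   q4   q0  q0 
(> = start, * = accepting)

start=q0 accept=q1 q0-a->q1 q0-b->q1 q1-a->q2 q1-b->q2 q2-a->q3 q2-b->q3 q3-a->q4 q3-b->q4 q4-a->q0 q4-b->q0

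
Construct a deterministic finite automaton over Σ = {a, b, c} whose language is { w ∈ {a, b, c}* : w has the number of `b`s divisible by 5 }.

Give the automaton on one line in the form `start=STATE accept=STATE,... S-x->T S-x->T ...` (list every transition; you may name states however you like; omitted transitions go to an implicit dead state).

start=S0 accept=S0 S0-a->S0 S0-b->S1 S0-c->S0 S1-a->S1 S1-b->S2 S1-c->S1 S2-a->S2 S2-b->S3 S2-c->S2 S3-a->S3 S3-b->S4 S3-c->S3 S4-a->S4 S4-b->S0 S4-c->S4

The only thing that matters is how many `b`s have appeared, reduced mod 5. Use one state per residue: S0 for 0, …, S4 for 4. Reading `b` moves to the next residue; anything else stays put. S0 is accepting.
With 5 states:
        a   b   c  
>* S0   S0  S1  S0 
   S1   S1  S2  S1 
   S2   S2  S3  S2 
   S3   S3  S4  S3 
   S4   S4  S0  S4 
(> = start, * = accepting)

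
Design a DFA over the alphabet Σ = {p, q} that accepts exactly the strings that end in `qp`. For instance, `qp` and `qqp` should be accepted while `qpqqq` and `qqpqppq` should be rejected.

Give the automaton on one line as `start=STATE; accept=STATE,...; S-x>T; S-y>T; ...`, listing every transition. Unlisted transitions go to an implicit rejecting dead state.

start=s0; accept=s2; s0-p>s0; s0-q>s1; s1-p>s2; s1-q>s1; s2-p>s0; s2-q>s1

Remember how much of `qp` the current input suffix matches. State s0 means no match yet; s1 means the last symbol is `q`; s2 means the last 2 symbols are `qp`. Only s2 accepts. On a mismatch, fall back to the longest proper suffix that is still a prefix of `qp`.
3 states suffice.
        p   q  
>  s0   s0  s1 
   s1   s2  s1 
 * s2   s0  s1 
(> = start, * = accepting)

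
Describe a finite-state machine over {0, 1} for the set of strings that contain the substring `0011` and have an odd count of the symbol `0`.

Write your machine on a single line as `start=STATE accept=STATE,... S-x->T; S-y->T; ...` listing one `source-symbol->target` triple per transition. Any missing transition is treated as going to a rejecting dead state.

Handle the two conditions separately and then intersect. The first has 5 states tracking whether and how much of `0011` has been seen; the second has 2 states tracking the count of `0`s modulo 2. A product state is a pair (one from each), accepting exactly when both do.
        0   1  
>  q0   q1  q0 
   q1   q2  q3 
   q2   q4  q5 
   q3   q6  q3 
   q4   q2  q7 
   q5   q1  q8 
   q6   q4  q0 
   q7   q6  q9 
   q8   q9  q8 
 * q9   q8  q9 
(> = start, * = accepting)

start=q0; accept=q9; q0-0->q1; q0-1->q0; q1-0->q2; q1-1->q3; q2-0->q4; q2-1->q5; q3-0->q6; q3-1->q3; q4-0->q2; q4-1->q7; q5-0->q1; q5-1->q8; q6-0->q4; q6-1->q0; q7-0->q6; q7-1->q9; q8-0->q9; q8-1->q8; q9-0->q8; q9-1->q9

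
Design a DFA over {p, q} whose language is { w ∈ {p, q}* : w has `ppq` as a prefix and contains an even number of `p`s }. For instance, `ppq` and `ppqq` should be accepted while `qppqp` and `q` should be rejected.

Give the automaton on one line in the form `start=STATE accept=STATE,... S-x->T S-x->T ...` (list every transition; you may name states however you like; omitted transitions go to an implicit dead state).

Build one automaton per condition and run them in lockstep. One (5 states) tracks whether the input so far still matches the prefix `ppq`; the other (2 states) tracks the count of `p`s modulo 2. Each combined state is a pair, one component from each; accept when both components accept. Minimizing collapses redundant product states.
With 6 states:
       p  q 
>  A   B  C 
   B   D  C 
   C   C  C 
   D   C  E 
 * E   F  E 
   F   E  F 
(> = start, * = accepting)

start=A accept=E A-p->B A-q->C B-p->D B-q->C C-p->C C-q->C D-p->C D-q->E E-p->F E-q->E F-p->E F-q->F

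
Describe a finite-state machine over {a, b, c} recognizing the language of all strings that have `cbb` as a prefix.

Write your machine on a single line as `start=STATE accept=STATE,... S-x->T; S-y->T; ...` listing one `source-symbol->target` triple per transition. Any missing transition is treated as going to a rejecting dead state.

Walk along `cbb` while the input agrees: from q0 take `c` to q1, and so on. Any deviation drops to the rejecting sink q4. Once q3 is reached the prefix is confirmed and every continuation is accepted.
        a   b   c  
>  q0   q4  q4  q1 
   q1   q4  q2  q4 
   q2   q4  q3  q4 
 * q3   q3  q3  q3 
   q4   q4  q4  q4 
(> = start, * = accepting)

start=q0; accept=q3; q0-a->q4; q0-b->q4; q0-c->q1; q1-a->q4; q1-b->q2; q1-c->q4; q2-a->q4; q2-b->q3; q2-c->q4; q3-a->q3; q3-b->q3; q3-c->q3; q4-a->q4; q4-b->q4; q4-c->q4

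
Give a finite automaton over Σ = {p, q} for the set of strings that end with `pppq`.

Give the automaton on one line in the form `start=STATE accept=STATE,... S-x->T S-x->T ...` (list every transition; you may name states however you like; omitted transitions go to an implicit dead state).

Let each state record the length of the longest suffix of the input read so far that is also a prefix of `pppq`. s1 means the last symbol is `p`; s2 means the last 2 symbols are `pp`; s3 means the last 3 symbols are `ppp`; s4 means the last 4 symbols are `pppq`. Accept only at s4, where the string currently ends in `pppq`.
5 states suffice.
        p   q  
>  s0   s1  s0 
   s1   s2  s0 
   s2   s3  s0 
   s3   s3  s4 
 * s4   s1  s0 
(> = start, * = accepting)

start=s0 accept=s4 s0-p->s1 s0-q->s0 s1-p->s2 s1-q->s0 s2-p->s3 s2-q->s0 s3-p->s3 s3-q->s4 s4-p->s1 s4-q->s0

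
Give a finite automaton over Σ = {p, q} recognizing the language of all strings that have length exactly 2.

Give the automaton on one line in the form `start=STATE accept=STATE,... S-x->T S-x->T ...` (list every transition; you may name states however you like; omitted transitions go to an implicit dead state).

start=S0 accept=S2 S0-p->S1 S0-q->S1 S1-p->S2 S1-q->S2 S2-p->S3 S2-q->S3 S3-p->S3 S3-q->S3

Count input length up to 3: every symbol moves from S0 toward S3, which means 'more than 2' and absorbs. Accept from {S2}.
        p   q  
>  S0   S1  S1 
   S1   S2  S2 
 * S2   S3  S3 
   S3   S3  S3 
(> = start, * = accepting)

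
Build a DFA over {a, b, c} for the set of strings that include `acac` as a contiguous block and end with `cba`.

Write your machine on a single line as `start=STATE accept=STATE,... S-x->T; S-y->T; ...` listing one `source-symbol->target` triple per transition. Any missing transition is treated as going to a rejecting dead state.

start=s0; accept=s10; s0-a->s1; s0-b->s0; s0-c->s2; s1-a->s1; s1-b->s0; s1-c->s3; s2-a->s1; s2-b->s4; s2-c->s2; s3-a->s5; s3-b->s4; s3-c->s2; s4-a->s6; s4-b->s0; s4-c->s2; s5-a->s1; s5-b->s0; s5-c->s7; s6-a->s1; s6-b->s0; s6-c->s3; s7-a->s8; s7-b->s9; s7-c->s7; s8-a->s8; s8-b->s8; s8-c->s7; s9-a->s10; s9-b->s8; s9-c->s7; s10-a->s8; s10-b->s8; s10-c->s7

Run two small machines in parallel and take their product. One (5 states) tracks whether and how much of `acac` has been seen; the other (4 states) tracks how much of the suffix `cba` has currently been matched. Each combined state is a pair, one component from each; accept when both components accept.
11 states suffice.
          a    b    c  
>  s0     s1   s0   s2 
   s1     s1   s0   s3 
   s2     s1   s4   s2 
   s3     s5   s4   s2 
   s4     s6   s0   s2 
   s5     s1   s0   s7 
   s6     s1   s0   s3 
   s7     s8   s9   s7 
   s8     s8   s8   s7 
   s9    s10   s8   s7 
 * s10    s8   s8   s7 
(> = start, * = accepting)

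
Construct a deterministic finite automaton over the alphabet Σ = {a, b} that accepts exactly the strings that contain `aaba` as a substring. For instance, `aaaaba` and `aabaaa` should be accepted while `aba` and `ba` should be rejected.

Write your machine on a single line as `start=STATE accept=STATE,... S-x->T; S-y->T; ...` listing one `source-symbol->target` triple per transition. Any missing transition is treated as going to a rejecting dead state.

start=s0; accept=s4; s0-a->s1; s0-b->s0; s1-a->s2; s1-b->s0; s2-a->s2; s2-b->s3; s3-a->s4; s3-b->s0; s4-a->s4; s4-b->s4

States s0..s3 record the length of the longest prefix of `aaba` that matches the current input suffix. Reaching s4 means `aaba` has been seen, and we stay there forever. Accept from s4.
With 5 states:
        a   b  
>  s0   s1  s0 
   s1   s2  s0 
   s2   s2  s3 
   s3   s4  s0 
 * s4   s4  s4 
(> = start, * = accepting)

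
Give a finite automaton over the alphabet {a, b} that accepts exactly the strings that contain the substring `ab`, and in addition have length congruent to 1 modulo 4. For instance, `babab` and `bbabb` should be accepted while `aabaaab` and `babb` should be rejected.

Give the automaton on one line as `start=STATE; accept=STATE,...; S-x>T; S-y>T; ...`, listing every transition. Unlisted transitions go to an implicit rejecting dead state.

Build one automaton per condition and run them in lockstep. One (3 states) tracks whether and how much of `ab` has been seen; the other (4 states) tracks the input length modulo 4. Each combined state is a pair, one component from each; accept when both components accept.
With 12 states:
          a    b  
>  q0     q1   q2 
   q1     q3   q4 
   q2     q3   q5 
   q3     q6   q7 
   q4     q7   q7 
   q5     q6   q8 
   q6     q9  q10 
   q7    q10  q10 
   q8     q9   q0 
   q9     q1  q11 
   q10   q11  q11 
 * q11    q4   q4 
(> = start, * = accepting)

start=q0; accept=q11; q0-a>q1; q0-b>q2; q1-a>q3; q1-b>q4; q2-a>q3; q2-b>q5; q3-a>q6; q3-b>q7; q4-a>q7; q4-b>q7; q5-a>q6; q5-b>q8; q6-a>q9; q6-b>q10; q7-a>q10; q7-b>q10; q8-a>q9; q8-b>q0; q9-a>q1; q9-b>q11; q10-a>q11; q10-b>q11; q11-a>q4; q11-b>q4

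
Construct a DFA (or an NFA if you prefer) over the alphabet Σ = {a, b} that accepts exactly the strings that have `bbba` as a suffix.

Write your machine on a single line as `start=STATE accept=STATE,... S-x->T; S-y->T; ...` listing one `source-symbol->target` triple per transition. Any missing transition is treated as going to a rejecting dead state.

Remember how much of `bbba` the current input suffix matches. State s0 means no match yet; s1 means the last symbol is `b`; s2 means the last 2 symbols are `bb`; s3 means the last 3 symbols are `bbb`; s4 means the last 4 symbols are `bbba`. Only s4 accepts. On a mismatch, fall back to the longest proper suffix that is still a prefix of `bbba`.
        a   b  
>  s0   s0  s1 
   s1   s0  s2 
   s2   s0  s3 
   s3   s4  s3 
 * s4   s0  s1 
(> = start, * = accepting)

start=s0; accept=s4; s0-a->s0; s0-b->s1; s1-a->s0; s1-b->s2; s2-a->s0; s2-b->s3; s3-a->s4; s3-b->s3; s4-a->s0; s4-b->s1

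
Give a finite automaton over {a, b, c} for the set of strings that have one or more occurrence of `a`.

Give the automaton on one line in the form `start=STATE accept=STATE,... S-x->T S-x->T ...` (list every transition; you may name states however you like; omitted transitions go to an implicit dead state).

start=S0 accept=S1,S2 S0-a->S1 S0-b->S0 S0-c->S0 S1-a->S2 S1-b->S1 S1-c->S1 S2-a->S2 S2-b->S2 S2-c->S2

Only the number of `a`s matters, and only up to 2. Make a chain S0 → S1 → S2 advanced by each `a` (with S2 absorbing); every other symbol self-loops. The accepting set is {S1, S2}.
        a   b   c  
>  S0   S1  S0  S0 
 * S1   S2  S1  S1 
 * S2   S2  S2  S2 
(> = start, * = accepting)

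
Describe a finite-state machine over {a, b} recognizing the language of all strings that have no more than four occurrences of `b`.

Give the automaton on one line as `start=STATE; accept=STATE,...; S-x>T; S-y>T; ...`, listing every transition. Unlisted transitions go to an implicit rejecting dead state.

start=S0; accept=S0,S1,S2,S3,S4; S0-a>S0; S0-b>S1; S1-a>S1; S1-b>S2; S2-a>S2; S2-b>S3; S3-a>S3; S3-b>S4; S4-a>S4; S4-b>S5; S5-a>S5; S5-b>S5

Count `b`s, saturating at 5: states S0 through S4 mean 0 through 4 `b`s seen; S5 means more than 4. Each `b` increments (capped at S5); other symbols loop. Accept from {S0, S1, S2, S3, S4}.
        a   b  
>* S0   S0  S1 
 * S1   S1  S2 
 * S2   S2  S3 
 * S3   S3  S4 
 * S4   S4  S5 
   S5   S5  S5 
(> = start, * = accepting)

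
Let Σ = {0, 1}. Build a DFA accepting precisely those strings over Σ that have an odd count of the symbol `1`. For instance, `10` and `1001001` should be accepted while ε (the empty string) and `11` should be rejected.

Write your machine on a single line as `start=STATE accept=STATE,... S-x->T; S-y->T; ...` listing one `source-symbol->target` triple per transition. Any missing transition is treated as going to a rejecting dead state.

Keep the running count of `1`s modulo 2: each `1` advances along the cycle S0 → S1 → S0 while other symbols loop. Accept at S1.
2 states suffice.
        0   1  
>  S0   S0  S1 
 * S1   S1  S0 
(> = start, * = accepting)

start=S0; accept=S1; S0-0->S0; S0-1->S1; S1-0->S1; S1-1->S0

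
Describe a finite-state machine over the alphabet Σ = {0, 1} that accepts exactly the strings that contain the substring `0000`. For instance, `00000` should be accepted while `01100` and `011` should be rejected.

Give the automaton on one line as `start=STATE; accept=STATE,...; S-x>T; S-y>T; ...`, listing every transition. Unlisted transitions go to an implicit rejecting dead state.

start=A; accept=E; A-0>B; A-1>A; B-0>C; B-1>A; C-0>D; C-1>A; D-0>E; D-1>A; E-0>E; E-1>E

Track how much of `0000` has been matched so far: state A is no progress, E is the absorbing accept state reached once `0000` has occurred. Intermediate states record partial matches; on a mismatch, fall back to the longest reusable overlap.
       0  1 
>  A   B  A 
   B   C  A 
   C   D  A 
   D   E  A 
 * E   E  E 
(> = start, * = accepting)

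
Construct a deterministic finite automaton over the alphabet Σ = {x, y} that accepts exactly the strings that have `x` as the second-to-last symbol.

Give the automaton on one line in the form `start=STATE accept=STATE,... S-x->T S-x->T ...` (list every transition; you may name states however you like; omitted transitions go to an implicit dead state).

start=s0 accept=s3,s4 s0-x->s1 s0-y->s2 s1-x->s3 s1-y->s4 s2-x->s5 s2-y->s6 s3-x->s3 s3-y->s4 s4-x->s5 s4-y->s6 s5-x->s3 s5-y->s4 s6-x->s5 s6-y->s6

A DFA must remember the last 2 symbols (since which symbol is second-to-last isn't known until the input ends). Use one state per possible window of the last ≤2 symbols; accept from those whose window starts with `x`.
With 7 states:
        x   y  
>  s0   s1  s2 
   s1   s3  s4 
   s2   s5  s6 
 * s3   s3  s4 
 * s4   s5  s6 
   s5   s3  s4 
   s6   s5  s6 
(> = start, * = accepting)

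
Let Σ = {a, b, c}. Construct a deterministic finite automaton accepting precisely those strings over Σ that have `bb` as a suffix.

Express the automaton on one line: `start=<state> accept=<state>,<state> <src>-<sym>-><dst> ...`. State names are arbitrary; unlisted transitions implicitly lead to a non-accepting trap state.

Remember how much of `bb` the current input suffix matches. State S0 means no match yet; S1 means the last symbol is `b`; S2 means the last 2 symbols are `bb`. Only S2 accepts. On a mismatch, fall back to the longest proper suffix that is still a prefix of `bb`.
A 3-state machine:
        a   b   c  
>  S0   S0  S1  S0 
   S1   S0  S2  S0 
 * S2   S0  S2  S0 
(> = start, * = accepting)

start=S0 accept=S2 S0-a->S0 S0-b->S1 S0-c->S0 S1-a->S0 S1-b->S2 S1-c->S0 S2-a->S0 S2-b->S2 S2-c->S0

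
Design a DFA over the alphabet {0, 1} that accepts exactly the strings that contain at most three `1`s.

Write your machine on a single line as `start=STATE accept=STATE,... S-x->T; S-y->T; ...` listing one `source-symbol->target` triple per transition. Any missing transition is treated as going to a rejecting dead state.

Count `1`s, saturating at 4: states A through D mean 0 through 3 `1`s seen; E means more than 3. Each `1` increments (capped at E); other symbols loop. Accept from {A, B, C, D}.
A 5-state machine:
       0  1 
>* A   A  B 
 * B   B  C 
 * C   C  D 
 * D   D  E 
   E   E  E 
(> = start, * = accepting)

start=A; accept=A,B,C,D; A-0->A; A-1->B; B-0->B; B-1->C; C-0->C; C-1->D; D-0->D; D-1->E; E-0->E; E-1->E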